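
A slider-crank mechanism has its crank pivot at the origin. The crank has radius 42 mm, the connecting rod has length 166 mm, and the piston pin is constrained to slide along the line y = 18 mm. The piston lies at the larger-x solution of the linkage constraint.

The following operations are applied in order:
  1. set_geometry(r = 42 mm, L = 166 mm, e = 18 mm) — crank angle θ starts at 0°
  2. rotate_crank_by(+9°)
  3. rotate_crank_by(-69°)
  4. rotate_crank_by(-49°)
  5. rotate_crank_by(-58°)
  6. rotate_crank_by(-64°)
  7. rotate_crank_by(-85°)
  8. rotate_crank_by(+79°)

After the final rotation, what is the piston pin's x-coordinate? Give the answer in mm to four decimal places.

set_geometry: r = 42 mm, L = 166 mm, e = 18 mm; θ ← 0°
rotate_crank_by(+9°): θ ← 0° +9° = 9°
rotate_crank_by(-69°): θ ← 9° -69° = -60°
rotate_crank_by(-49°): θ ← -60° -49° = -109°
rotate_crank_by(-58°): θ ← -109° -58° = -167°
rotate_crank_by(-64°): θ ← -167° -64° = -231°
rotate_crank_by(-85°): θ ← -231° -85° = -316°
rotate_crank_by(+79°): θ ← -316° +79° = -237°
crank pin P = (r cos θ, r sin θ) = (-22.874839, 35.224164)
h = r sin θ − e = 35.224164 − 18 = 17.224164
x = r cos θ + √(L² − h²) = -22.874839 + √(27556.0 − 296.6718) = -22.874839 + 165.103992 = 142.229153

142.2292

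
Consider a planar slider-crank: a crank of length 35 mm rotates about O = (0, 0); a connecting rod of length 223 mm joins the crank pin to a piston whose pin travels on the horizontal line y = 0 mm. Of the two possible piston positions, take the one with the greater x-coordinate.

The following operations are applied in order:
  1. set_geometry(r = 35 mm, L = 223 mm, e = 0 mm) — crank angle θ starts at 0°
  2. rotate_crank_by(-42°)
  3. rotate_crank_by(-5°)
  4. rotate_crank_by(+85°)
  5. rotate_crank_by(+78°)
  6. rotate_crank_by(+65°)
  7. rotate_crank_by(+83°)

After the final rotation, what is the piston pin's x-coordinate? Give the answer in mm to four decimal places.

216.6081

set_geometry: r = 35 mm, L = 223 mm, e = 0 mm; θ ← 0°
rotate_crank_by(-42°): θ ← 0° -42° = -42°
rotate_crank_by(-5°): θ ← -42° -5° = -47°
rotate_crank_by(+85°): θ ← -47° +85° = 38°
rotate_crank_by(+78°): θ ← 38° +78° = 116°
rotate_crank_by(+65°): θ ← 116° +65° = 181°
rotate_crank_by(+83°): θ ← 181° +83° = 264°
crank pin P = (r cos θ, r sin θ) = (-3.658496, -34.808266)
h = r sin θ − e = -34.808266 − 0 = -34.808266
x = r cos θ + √(L² − h²) = -3.658496 + √(49729.0 − 1211.6154) = -3.658496 + 220.266622 = 216.608125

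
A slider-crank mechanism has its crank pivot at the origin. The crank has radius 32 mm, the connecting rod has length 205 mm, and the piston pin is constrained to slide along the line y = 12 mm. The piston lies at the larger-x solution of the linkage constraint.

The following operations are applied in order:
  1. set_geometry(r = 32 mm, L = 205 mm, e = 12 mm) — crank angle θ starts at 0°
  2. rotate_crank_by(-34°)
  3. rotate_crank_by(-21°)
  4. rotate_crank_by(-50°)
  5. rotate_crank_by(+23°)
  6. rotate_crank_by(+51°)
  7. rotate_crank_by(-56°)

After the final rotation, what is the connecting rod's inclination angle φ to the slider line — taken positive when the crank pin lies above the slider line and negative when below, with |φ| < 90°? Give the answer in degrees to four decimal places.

-12.3815

set_geometry: r = 32 mm, L = 205 mm, e = 12 mm; θ ← 0°
rotate_crank_by(-34°): θ ← 0° -34° = -34°
rotate_crank_by(-21°): θ ← -34° -21° = -55°
rotate_crank_by(-50°): θ ← -55° -50° = -105°
rotate_crank_by(+23°): θ ← -105° +23° = -82°
rotate_crank_by(+51°): θ ← -82° +51° = -31°
rotate_crank_by(-56°): θ ← -31° -56° = -87°
crank pin P = (r cos θ, r sin θ) = (1.674751, -31.956145)
h = r sin θ − e = -31.956145 − 12 = -43.956145
sin φ = h / L = -43.956145 / 205 = -0.21442022
φ = arcsin(-0.21442022) = -12.381515°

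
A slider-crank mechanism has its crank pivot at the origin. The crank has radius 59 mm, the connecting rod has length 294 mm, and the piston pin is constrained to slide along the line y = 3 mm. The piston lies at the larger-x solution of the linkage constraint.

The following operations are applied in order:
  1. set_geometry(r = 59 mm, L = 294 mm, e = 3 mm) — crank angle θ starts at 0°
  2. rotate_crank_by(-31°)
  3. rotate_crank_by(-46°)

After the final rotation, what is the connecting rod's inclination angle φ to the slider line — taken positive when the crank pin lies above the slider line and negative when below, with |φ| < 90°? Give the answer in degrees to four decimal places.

-11.8729

set_geometry: r = 59 mm, L = 294 mm, e = 3 mm; θ ← 0°
rotate_crank_by(-31°): θ ← 0° -31° = -31°
rotate_crank_by(-46°): θ ← -31° -46° = -77°
crank pin P = (r cos θ, r sin θ) = (13.272112, -57.487834)
h = r sin θ − e = -57.487834 − 3 = -60.487834
sin φ = h / L = -60.487834 / 294 = -0.20574093
φ = arcsin(-0.20574093) = -11.872876°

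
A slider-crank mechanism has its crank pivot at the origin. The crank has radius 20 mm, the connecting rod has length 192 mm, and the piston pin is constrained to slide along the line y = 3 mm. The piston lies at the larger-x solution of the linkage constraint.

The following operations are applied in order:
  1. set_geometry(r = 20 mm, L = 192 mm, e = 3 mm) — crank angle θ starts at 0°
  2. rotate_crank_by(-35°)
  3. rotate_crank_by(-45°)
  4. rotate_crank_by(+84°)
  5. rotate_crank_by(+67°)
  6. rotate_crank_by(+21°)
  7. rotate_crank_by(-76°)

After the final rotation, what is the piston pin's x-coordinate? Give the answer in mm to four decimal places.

set_geometry: r = 20 mm, L = 192 mm, e = 3 mm; θ ← 0°
rotate_crank_by(-35°): θ ← 0° -35° = -35°
rotate_crank_by(-45°): θ ← -35° -45° = -80°
rotate_crank_by(+84°): θ ← -80° +84° = 4°
rotate_crank_by(+67°): θ ← 4° +67° = 71°
rotate_crank_by(+21°): θ ← 71° +21° = 92°
rotate_crank_by(-76°): θ ← 92° -76° = 16°
crank pin P = (r cos θ, r sin θ) = (19.225234, 5.512747)
h = r sin θ − e = 5.512747 − 3 = 2.512747
x = r cos θ + √(L² − h²) = 19.225234 + √(36864.0 − 6.3139) = 19.225234 + 191.983557 = 211.208791

211.2088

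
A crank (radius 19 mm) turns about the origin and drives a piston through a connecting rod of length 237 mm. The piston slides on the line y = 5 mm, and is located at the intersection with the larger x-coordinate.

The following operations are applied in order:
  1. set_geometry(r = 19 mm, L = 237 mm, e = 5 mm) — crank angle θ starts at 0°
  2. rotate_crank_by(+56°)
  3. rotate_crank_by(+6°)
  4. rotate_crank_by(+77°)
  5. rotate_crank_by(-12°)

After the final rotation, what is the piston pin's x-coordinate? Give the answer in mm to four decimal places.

225.3470

set_geometry: r = 19 mm, L = 237 mm, e = 5 mm; θ ← 0°
rotate_crank_by(+56°): θ ← 0° +56° = 56°
rotate_crank_by(+6°): θ ← 56° +6° = 62°
rotate_crank_by(+77°): θ ← 62° +77° = 139°
rotate_crank_by(-12°): θ ← 139° -12° = 127°
crank pin P = (r cos θ, r sin θ) = (-11.434485, 15.174075)
h = r sin θ − e = 15.174075 − 5 = 10.174075
x = r cos θ + √(L² − h²) = -11.434485 + √(56169.0 − 103.5118) = -11.434485 + 236.781520 = 225.347035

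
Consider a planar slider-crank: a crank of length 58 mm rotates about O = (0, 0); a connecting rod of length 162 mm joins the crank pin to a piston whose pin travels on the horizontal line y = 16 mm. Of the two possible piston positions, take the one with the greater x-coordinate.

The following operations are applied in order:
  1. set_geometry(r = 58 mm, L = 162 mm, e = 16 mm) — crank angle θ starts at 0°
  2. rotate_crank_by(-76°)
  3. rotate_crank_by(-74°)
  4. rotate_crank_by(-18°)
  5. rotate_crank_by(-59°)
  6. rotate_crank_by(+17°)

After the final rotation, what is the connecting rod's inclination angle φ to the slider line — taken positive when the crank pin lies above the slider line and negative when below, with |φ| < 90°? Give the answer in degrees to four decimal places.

set_geometry: r = 58 mm, L = 162 mm, e = 16 mm; θ ← 0°
rotate_crank_by(-76°): θ ← 0° -76° = -76°
rotate_crank_by(-74°): θ ← -76° -74° = -150°
rotate_crank_by(-18°): θ ← -150° -18° = -168°
rotate_crank_by(-59°): θ ← -168° -59° = -227°
rotate_crank_by(+17°): θ ← -227° +17° = -210°
crank pin P = (r cos θ, r sin θ) = (-50.229473, 29.000000)
h = r sin θ − e = 29.000000 − 16 = 13.000000
sin φ = h / L = 13.000000 / 162 = 0.08024691
φ = arcsin(0.08024691) = 4.602758°

4.6028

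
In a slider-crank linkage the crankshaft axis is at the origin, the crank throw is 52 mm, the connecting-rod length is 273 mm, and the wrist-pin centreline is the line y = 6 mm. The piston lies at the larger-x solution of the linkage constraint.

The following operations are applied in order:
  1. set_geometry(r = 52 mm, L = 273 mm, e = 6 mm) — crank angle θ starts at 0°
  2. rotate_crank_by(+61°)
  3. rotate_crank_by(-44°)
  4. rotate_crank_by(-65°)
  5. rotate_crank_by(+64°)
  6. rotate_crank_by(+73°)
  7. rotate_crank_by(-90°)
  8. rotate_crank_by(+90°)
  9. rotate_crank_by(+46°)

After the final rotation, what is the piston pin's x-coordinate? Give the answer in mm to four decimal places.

set_geometry: r = 52 mm, L = 273 mm, e = 6 mm; θ ← 0°
rotate_crank_by(+61°): θ ← 0° +61° = 61°
rotate_crank_by(-44°): θ ← 61° -44° = 17°
rotate_crank_by(-65°): θ ← 17° -65° = -48°
rotate_crank_by(+64°): θ ← -48° +64° = 16°
rotate_crank_by(+73°): θ ← 16° +73° = 89°
rotate_crank_by(-90°): θ ← 89° -90° = -1°
rotate_crank_by(+90°): θ ← -1° +90° = 89°
rotate_crank_by(+46°): θ ← 89° +46° = 135°
crank pin P = (r cos θ, r sin θ) = (-36.769553, 36.769553)
h = r sin θ − e = 36.769553 − 6 = 30.769553
x = r cos θ + √(L² − h²) = -36.769553 + √(74529.0 − 946.7654) = -36.769553 + 271.260455 = 234.490903

234.4909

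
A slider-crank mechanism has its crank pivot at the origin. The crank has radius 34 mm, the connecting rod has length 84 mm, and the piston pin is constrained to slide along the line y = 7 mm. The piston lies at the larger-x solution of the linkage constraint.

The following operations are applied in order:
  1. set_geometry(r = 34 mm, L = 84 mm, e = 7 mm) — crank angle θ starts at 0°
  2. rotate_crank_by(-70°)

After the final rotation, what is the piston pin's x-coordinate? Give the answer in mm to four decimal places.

set_geometry: r = 34 mm, L = 84 mm, e = 7 mm; θ ← 0°
rotate_crank_by(-70°): θ ← 0° -70° = -70°
crank pin P = (r cos θ, r sin θ) = (11.628685, -31.949549)
h = r sin θ − e = -31.949549 − 7 = -38.949549
x = r cos θ + √(L² − h²) = 11.628685 + √(7056.0 − 1517.0674) = 11.628685 + 74.424006 = 86.052691

86.0527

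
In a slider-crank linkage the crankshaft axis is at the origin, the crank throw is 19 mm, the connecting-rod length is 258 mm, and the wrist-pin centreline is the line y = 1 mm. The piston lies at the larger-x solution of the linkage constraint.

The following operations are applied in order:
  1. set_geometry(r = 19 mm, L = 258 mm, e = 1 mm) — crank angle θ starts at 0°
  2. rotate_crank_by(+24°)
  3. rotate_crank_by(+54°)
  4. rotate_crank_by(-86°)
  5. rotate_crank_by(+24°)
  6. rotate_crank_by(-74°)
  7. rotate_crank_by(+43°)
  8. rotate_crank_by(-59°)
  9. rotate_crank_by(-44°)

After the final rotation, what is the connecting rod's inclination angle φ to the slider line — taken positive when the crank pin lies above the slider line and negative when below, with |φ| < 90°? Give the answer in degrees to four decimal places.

set_geometry: r = 19 mm, L = 258 mm, e = 1 mm; θ ← 0°
rotate_crank_by(+24°): θ ← 0° +24° = 24°
rotate_crank_by(+54°): θ ← 24° +54° = 78°
rotate_crank_by(-86°): θ ← 78° -86° = -8°
rotate_crank_by(+24°): θ ← -8° +24° = 16°
rotate_crank_by(-74°): θ ← 16° -74° = -58°
rotate_crank_by(+43°): θ ← -58° +43° = -15°
rotate_crank_by(-59°): θ ← -15° -59° = -74°
rotate_crank_by(-44°): θ ← -74° -44° = -118°
crank pin P = (r cos θ, r sin θ) = (-8.919960, -16.776004)
h = r sin θ − e = -16.776004 − 1 = -17.776004
sin φ = h / L = -17.776004 / 258 = -0.06889924
φ = arcsin(-0.06889924) = -3.950766°

-3.9508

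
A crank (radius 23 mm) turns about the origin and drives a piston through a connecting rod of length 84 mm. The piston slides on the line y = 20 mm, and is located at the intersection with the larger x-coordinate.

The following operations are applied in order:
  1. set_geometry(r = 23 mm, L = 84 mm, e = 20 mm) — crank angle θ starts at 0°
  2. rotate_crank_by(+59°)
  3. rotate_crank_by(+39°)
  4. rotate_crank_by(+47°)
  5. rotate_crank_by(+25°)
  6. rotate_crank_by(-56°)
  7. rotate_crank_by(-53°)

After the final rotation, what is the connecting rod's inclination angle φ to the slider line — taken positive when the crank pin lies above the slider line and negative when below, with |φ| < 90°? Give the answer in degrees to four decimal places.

set_geometry: r = 23 mm, L = 84 mm, e = 20 mm; θ ← 0°
rotate_crank_by(+59°): θ ← 0° +59° = 59°
rotate_crank_by(+39°): θ ← 59° +39° = 98°
rotate_crank_by(+47°): θ ← 98° +47° = 145°
rotate_crank_by(+25°): θ ← 145° +25° = 170°
rotate_crank_by(-56°): θ ← 170° -56° = 114°
rotate_crank_by(-53°): θ ← 114° -53° = 61°
crank pin P = (r cos θ, r sin θ) = (11.150621, 20.116253)
h = r sin θ − e = 20.116253 − 20 = 0.116253
sin φ = h / L = 0.116253 / 84 = 0.00138397
φ = arcsin(0.00138397) = 0.079296°

0.0793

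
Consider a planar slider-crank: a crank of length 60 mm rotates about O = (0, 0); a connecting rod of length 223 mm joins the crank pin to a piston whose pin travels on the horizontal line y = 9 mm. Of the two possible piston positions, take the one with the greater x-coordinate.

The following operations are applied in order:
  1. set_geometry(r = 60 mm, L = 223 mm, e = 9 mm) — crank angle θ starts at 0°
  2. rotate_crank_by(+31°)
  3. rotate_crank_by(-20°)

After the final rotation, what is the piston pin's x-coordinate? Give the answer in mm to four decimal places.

set_geometry: r = 60 mm, L = 223 mm, e = 9 mm; θ ← 0°
rotate_crank_by(+31°): θ ← 0° +31° = 31°
rotate_crank_by(-20°): θ ← 31° -20° = 11°
crank pin P = (r cos θ, r sin θ) = (58.897631, 11.448540)
h = r sin θ − e = 11.448540 − 9 = 2.448540
x = r cos θ + √(L² − h²) = 58.897631 + √(49729.0 − 5.9953) = 58.897631 + 222.986557 = 281.884188

281.8842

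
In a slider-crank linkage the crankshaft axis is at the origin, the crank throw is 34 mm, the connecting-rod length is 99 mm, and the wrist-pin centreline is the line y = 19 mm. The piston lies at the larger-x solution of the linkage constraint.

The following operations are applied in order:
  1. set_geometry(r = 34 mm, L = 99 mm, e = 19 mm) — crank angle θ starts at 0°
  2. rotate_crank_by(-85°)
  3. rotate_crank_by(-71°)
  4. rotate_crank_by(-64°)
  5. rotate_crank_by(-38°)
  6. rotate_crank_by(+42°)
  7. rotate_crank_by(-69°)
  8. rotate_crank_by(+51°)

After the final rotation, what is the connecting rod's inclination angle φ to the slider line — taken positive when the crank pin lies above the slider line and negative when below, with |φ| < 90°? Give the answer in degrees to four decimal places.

4.9292

set_geometry: r = 34 mm, L = 99 mm, e = 19 mm; θ ← 0°
rotate_crank_by(-85°): θ ← 0° -85° = -85°
rotate_crank_by(-71°): θ ← -85° -71° = -156°
rotate_crank_by(-64°): θ ← -156° -64° = -220°
rotate_crank_by(-38°): θ ← -220° -38° = -258°
rotate_crank_by(+42°): θ ← -258° +42° = -216°
rotate_crank_by(-69°): θ ← -216° -69° = -285°
rotate_crank_by(+51°): θ ← -285° +51° = -234°
crank pin P = (r cos θ, r sin θ) = (-19.984699, 27.506578)
h = r sin θ − e = 27.506578 − 19 = 8.506578
sin φ = h / L = 8.506578 / 99 = 0.08592503
φ = arcsin(0.08592503) = 4.929220°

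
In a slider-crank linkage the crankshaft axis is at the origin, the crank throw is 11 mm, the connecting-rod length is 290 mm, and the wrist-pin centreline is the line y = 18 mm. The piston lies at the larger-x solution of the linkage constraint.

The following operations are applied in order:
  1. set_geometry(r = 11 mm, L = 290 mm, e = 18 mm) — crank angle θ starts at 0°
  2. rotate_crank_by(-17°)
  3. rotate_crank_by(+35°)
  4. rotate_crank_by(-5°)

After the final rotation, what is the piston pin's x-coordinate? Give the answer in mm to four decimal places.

300.3022

set_geometry: r = 11 mm, L = 290 mm, e = 18 mm; θ ← 0°
rotate_crank_by(-17°): θ ← 0° -17° = -17°
rotate_crank_by(+35°): θ ← -17° +35° = 18°
rotate_crank_by(-5°): θ ← 18° -5° = 13°
crank pin P = (r cos θ, r sin θ) = (10.718071, 2.474462)
h = r sin θ − e = 2.474462 − 18 = -15.525538
x = r cos θ + √(L² − h²) = 10.718071 + √(84100.0 − 241.0423) = 10.718071 + 289.584112 = 300.302182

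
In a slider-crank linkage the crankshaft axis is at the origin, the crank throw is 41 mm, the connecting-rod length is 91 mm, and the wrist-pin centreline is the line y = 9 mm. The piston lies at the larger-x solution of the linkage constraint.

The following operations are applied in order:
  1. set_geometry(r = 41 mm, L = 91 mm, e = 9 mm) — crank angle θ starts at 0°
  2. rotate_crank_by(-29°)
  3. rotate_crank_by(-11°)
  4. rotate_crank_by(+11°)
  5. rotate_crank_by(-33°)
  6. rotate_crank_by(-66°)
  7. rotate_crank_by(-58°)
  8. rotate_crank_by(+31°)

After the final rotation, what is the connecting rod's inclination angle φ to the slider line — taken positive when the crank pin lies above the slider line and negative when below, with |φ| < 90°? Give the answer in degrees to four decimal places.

-16.8167

set_geometry: r = 41 mm, L = 91 mm, e = 9 mm; θ ← 0°
rotate_crank_by(-29°): θ ← 0° -29° = -29°
rotate_crank_by(-11°): θ ← -29° -11° = -40°
rotate_crank_by(+11°): θ ← -40° +11° = -29°
rotate_crank_by(-33°): θ ← -29° -33° = -62°
rotate_crank_by(-66°): θ ← -62° -66° = -128°
rotate_crank_by(-58°): θ ← -128° -58° = -186°
rotate_crank_by(+31°): θ ← -186° +31° = -155°
crank pin P = (r cos θ, r sin θ) = (-37.158619, -17.327349)
h = r sin θ − e = -17.327349 − 9 = -26.327349
sin φ = h / L = -26.327349 / 91 = -0.28931152
φ = arcsin(-0.28931152) = -16.816742°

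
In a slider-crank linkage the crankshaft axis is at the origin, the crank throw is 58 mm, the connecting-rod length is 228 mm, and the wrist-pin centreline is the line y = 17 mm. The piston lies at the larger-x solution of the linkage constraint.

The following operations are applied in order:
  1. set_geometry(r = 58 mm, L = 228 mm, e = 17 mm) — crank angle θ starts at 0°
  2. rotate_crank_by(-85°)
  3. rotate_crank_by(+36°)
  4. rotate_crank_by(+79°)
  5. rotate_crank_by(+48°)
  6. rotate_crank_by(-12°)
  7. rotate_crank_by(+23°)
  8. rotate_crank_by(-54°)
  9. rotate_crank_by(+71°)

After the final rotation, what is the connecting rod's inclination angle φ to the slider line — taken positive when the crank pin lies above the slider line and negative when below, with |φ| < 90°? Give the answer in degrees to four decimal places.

9.7861

set_geometry: r = 58 mm, L = 228 mm, e = 17 mm; θ ← 0°
rotate_crank_by(-85°): θ ← 0° -85° = -85°
rotate_crank_by(+36°): θ ← -85° +36° = -49°
rotate_crank_by(+79°): θ ← -49° +79° = 30°
rotate_crank_by(+48°): θ ← 30° +48° = 78°
rotate_crank_by(-12°): θ ← 78° -12° = 66°
rotate_crank_by(+23°): θ ← 66° +23° = 89°
rotate_crank_by(-54°): θ ← 89° -54° = 35°
rotate_crank_by(+71°): θ ← 35° +71° = 106°
crank pin P = (r cos θ, r sin θ) = (-15.986967, 55.753178)
h = r sin θ − e = 55.753178 − 17 = 38.753178
sin φ = h / L = 38.753178 / 228 = 0.16997008
φ = arcsin(0.16997008) = 9.786079°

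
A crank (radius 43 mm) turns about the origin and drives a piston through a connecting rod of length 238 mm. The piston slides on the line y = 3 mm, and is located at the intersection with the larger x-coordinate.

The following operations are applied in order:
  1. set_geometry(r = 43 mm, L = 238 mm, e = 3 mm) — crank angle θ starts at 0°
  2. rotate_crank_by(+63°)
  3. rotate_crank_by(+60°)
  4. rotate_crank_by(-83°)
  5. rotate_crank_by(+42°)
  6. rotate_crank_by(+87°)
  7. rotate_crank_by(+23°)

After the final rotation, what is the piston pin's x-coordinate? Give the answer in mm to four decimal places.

set_geometry: r = 43 mm, L = 238 mm, e = 3 mm; θ ← 0°
rotate_crank_by(+63°): θ ← 0° +63° = 63°
rotate_crank_by(+60°): θ ← 63° +60° = 123°
rotate_crank_by(-83°): θ ← 123° -83° = 40°
rotate_crank_by(+42°): θ ← 40° +42° = 82°
rotate_crank_by(+87°): θ ← 82° +87° = 169°
rotate_crank_by(+23°): θ ← 169° +23° = 192°
crank pin P = (r cos θ, r sin θ) = (-42.060347, -8.940203)
h = r sin θ − e = -8.940203 − 3 = -11.940203
x = r cos θ + √(L² − h²) = -42.060347 + √(56644.0 − 142.5684) = -42.060347 + 237.700298 = 195.639951

195.6400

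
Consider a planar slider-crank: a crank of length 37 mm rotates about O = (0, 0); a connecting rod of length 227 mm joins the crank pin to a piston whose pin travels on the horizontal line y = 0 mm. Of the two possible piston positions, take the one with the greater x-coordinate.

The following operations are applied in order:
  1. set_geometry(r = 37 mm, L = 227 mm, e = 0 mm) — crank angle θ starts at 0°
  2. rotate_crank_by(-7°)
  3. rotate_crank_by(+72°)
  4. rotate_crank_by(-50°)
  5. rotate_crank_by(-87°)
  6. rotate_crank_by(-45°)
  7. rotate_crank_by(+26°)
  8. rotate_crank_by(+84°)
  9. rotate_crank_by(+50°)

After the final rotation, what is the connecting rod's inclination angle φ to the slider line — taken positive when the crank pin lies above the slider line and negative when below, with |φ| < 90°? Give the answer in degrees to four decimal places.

6.3823

set_geometry: r = 37 mm, L = 227 mm, e = 0 mm; θ ← 0°
rotate_crank_by(-7°): θ ← 0° -7° = -7°
rotate_crank_by(+72°): θ ← -7° +72° = 65°
rotate_crank_by(-50°): θ ← 65° -50° = 15°
rotate_crank_by(-87°): θ ← 15° -87° = -72°
rotate_crank_by(-45°): θ ← -72° -45° = -117°
rotate_crank_by(+26°): θ ← -117° +26° = -91°
rotate_crank_by(+84°): θ ← -91° +84° = -7°
rotate_crank_by(+50°): θ ← -7° +50° = 43°
crank pin P = (r cos θ, r sin θ) = (27.060087, 25.233939)
h = r sin θ − e = 25.233939 − 0 = 25.233939
sin φ = h / L = 25.233939 / 227 = 0.11116273
φ = arcsin(0.11116273) = 6.382346°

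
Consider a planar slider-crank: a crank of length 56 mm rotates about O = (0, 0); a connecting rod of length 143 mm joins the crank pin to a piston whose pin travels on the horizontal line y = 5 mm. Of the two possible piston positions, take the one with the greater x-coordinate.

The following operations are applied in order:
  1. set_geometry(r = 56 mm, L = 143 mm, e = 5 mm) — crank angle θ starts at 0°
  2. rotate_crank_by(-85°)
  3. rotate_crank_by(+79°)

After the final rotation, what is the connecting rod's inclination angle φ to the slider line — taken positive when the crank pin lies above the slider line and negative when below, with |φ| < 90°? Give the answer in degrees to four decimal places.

-4.3529

set_geometry: r = 56 mm, L = 143 mm, e = 5 mm; θ ← 0°
rotate_crank_by(-85°): θ ← 0° -85° = -85°
rotate_crank_by(+79°): θ ← -85° +79° = -6°
crank pin P = (r cos θ, r sin θ) = (55.693226, -5.853594)
h = r sin θ − e = -5.853594 − 5 = -10.853594
sin φ = h / L = -10.853594 / 143 = -0.07589926
φ = arcsin(-0.07589926) = -4.352893°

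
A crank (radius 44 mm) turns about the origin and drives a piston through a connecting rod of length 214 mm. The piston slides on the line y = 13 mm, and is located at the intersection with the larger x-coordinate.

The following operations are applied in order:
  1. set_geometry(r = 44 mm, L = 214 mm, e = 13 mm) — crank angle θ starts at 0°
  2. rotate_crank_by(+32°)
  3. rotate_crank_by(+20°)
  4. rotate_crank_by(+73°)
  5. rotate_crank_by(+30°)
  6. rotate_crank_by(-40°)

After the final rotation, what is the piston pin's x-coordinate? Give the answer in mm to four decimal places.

193.7102

set_geometry: r = 44 mm, L = 214 mm, e = 13 mm; θ ← 0°
rotate_crank_by(+32°): θ ← 0° +32° = 32°
rotate_crank_by(+20°): θ ← 32° +20° = 52°
rotate_crank_by(+73°): θ ← 52° +73° = 125°
rotate_crank_by(+30°): θ ← 125° +30° = 155°
rotate_crank_by(-40°): θ ← 155° -40° = 115°
crank pin P = (r cos θ, r sin θ) = (-18.595204, 39.877543)
h = r sin θ − e = 39.877543 − 13 = 26.877543
x = r cos θ + √(L² − h²) = -18.595204 + √(45796.0 − 722.4023) = -18.595204 + 212.305435 = 193.710231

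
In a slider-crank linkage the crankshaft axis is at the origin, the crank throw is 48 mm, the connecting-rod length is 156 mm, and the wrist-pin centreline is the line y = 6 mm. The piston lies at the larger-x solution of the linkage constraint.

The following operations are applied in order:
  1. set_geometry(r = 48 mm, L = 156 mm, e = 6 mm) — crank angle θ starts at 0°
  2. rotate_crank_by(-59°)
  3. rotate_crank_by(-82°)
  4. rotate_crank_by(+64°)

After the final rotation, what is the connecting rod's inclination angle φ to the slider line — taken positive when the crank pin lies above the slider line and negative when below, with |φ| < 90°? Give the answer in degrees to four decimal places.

-19.7714

set_geometry: r = 48 mm, L = 156 mm, e = 6 mm; θ ← 0°
rotate_crank_by(-59°): θ ← 0° -59° = -59°
rotate_crank_by(-82°): θ ← -59° -82° = -141°
rotate_crank_by(+64°): θ ← -141° +64° = -77°
crank pin P = (r cos θ, r sin θ) = (10.797651, -46.769763)
h = r sin θ − e = -46.769763 − 6 = -52.769763
sin φ = h / L = -52.769763 / 156 = -0.33826771
φ = arcsin(-0.33826771) = -19.771369°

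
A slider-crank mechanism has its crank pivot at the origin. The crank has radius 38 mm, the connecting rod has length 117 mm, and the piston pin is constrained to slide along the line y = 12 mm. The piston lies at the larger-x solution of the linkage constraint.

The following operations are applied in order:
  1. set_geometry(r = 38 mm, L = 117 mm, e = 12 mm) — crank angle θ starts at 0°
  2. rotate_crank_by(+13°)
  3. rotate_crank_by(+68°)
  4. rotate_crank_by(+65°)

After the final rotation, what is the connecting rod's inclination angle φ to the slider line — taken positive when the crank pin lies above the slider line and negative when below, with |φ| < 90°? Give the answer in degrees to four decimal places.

4.5342

set_geometry: r = 38 mm, L = 117 mm, e = 12 mm; θ ← 0°
rotate_crank_by(+13°): θ ← 0° +13° = 13°
rotate_crank_by(+68°): θ ← 13° +68° = 81°
rotate_crank_by(+65°): θ ← 81° +65° = 146°
crank pin P = (r cos θ, r sin θ) = (-31.503428, 21.249330)
h = r sin θ − e = 21.249330 − 12 = 9.249330
sin φ = h / L = 9.249330 / 117 = 0.07905411
φ = arcsin(0.07905411) = 4.534198°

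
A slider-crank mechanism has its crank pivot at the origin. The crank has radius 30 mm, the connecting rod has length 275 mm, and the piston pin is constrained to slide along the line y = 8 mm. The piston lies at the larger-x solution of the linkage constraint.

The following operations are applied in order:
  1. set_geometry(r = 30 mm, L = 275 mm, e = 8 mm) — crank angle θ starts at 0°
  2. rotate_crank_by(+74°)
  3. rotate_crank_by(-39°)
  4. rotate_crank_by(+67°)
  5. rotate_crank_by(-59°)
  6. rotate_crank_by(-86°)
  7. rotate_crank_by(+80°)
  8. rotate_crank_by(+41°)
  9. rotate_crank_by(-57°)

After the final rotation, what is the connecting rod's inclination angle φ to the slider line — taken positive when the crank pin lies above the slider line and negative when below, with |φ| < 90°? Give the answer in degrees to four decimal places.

set_geometry: r = 30 mm, L = 275 mm, e = 8 mm; θ ← 0°
rotate_crank_by(+74°): θ ← 0° +74° = 74°
rotate_crank_by(-39°): θ ← 74° -39° = 35°
rotate_crank_by(+67°): θ ← 35° +67° = 102°
rotate_crank_by(-59°): θ ← 102° -59° = 43°
rotate_crank_by(-86°): θ ← 43° -86° = -43°
rotate_crank_by(+80°): θ ← -43° +80° = 37°
rotate_crank_by(+41°): θ ← 37° +41° = 78°
rotate_crank_by(-57°): θ ← 78° -57° = 21°
crank pin P = (r cos θ, r sin θ) = (28.007413, 10.751038)
h = r sin θ − e = 10.751038 − 8 = 2.751038
sin φ = h / L = 2.751038 / 275 = 0.01000378
φ = arcsin(0.01000378) = 0.573184°

0.5732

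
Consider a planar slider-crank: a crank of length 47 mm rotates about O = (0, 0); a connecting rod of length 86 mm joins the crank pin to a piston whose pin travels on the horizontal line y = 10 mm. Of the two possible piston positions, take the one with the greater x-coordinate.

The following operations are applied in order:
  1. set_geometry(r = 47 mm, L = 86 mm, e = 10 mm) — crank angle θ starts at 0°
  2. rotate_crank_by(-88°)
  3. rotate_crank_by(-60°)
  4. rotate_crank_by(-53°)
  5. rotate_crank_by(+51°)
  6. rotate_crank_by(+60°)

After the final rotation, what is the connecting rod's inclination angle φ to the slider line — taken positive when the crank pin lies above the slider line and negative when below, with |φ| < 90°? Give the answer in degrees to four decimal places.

set_geometry: r = 47 mm, L = 86 mm, e = 10 mm; θ ← 0°
rotate_crank_by(-88°): θ ← 0° -88° = -88°
rotate_crank_by(-60°): θ ← -88° -60° = -148°
rotate_crank_by(-53°): θ ← -148° -53° = -201°
rotate_crank_by(+51°): θ ← -201° +51° = -150°
rotate_crank_by(+60°): θ ← -150° +60° = -90°
crank pin P = (r cos θ, r sin θ) = (0.000000, -47.000000)
h = r sin θ − e = -47.000000 − 10 = -57.000000
sin φ = h / L = -57.000000 / 86 = -0.66279070
φ = arcsin(-0.66279070) = -41.513056°

-41.5131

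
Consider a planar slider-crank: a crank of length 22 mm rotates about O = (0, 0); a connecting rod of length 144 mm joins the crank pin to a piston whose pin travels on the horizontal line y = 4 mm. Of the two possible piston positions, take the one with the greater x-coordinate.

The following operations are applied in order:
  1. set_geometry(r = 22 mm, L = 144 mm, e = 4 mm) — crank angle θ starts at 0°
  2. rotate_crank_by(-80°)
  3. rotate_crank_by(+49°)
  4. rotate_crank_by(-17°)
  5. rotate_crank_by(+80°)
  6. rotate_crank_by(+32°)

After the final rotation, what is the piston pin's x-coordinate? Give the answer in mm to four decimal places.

152.7777

set_geometry: r = 22 mm, L = 144 mm, e = 4 mm; θ ← 0°
rotate_crank_by(-80°): θ ← 0° -80° = -80°
rotate_crank_by(+49°): θ ← -80° +49° = -31°
rotate_crank_by(-17°): θ ← -31° -17° = -48°
rotate_crank_by(+80°): θ ← -48° +80° = 32°
rotate_crank_by(+32°): θ ← 32° +32° = 64°
crank pin P = (r cos θ, r sin θ) = (9.644165, 19.773469)
h = r sin θ − e = 19.773469 − 4 = 15.773469
x = r cos θ + √(L² − h²) = 9.644165 + √(20736.0 − 248.8023) = 9.644165 + 143.133496 = 152.777661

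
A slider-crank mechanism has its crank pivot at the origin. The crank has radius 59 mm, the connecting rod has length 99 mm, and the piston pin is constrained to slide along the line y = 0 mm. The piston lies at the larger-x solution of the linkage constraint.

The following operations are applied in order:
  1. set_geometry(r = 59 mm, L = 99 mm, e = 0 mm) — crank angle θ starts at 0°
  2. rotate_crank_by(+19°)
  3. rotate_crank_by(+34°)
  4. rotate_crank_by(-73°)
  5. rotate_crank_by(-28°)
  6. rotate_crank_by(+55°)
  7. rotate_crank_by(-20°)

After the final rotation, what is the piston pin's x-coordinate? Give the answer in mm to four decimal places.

set_geometry: r = 59 mm, L = 99 mm, e = 0 mm; θ ← 0°
rotate_crank_by(+19°): θ ← 0° +19° = 19°
rotate_crank_by(+34°): θ ← 19° +34° = 53°
rotate_crank_by(-73°): θ ← 53° -73° = -20°
rotate_crank_by(-28°): θ ← -20° -28° = -48°
rotate_crank_by(+55°): θ ← -48° +55° = 7°
rotate_crank_by(-20°): θ ← 7° -20° = -13°
crank pin P = (r cos θ, r sin θ) = (57.487834, -13.272112)
h = r sin θ − e = -13.272112 − 0 = -13.272112
x = r cos θ + √(L² − h²) = 57.487834 + √(9801.0 − 176.1490) = 57.487834 + 98.106325 = 155.594159

155.5942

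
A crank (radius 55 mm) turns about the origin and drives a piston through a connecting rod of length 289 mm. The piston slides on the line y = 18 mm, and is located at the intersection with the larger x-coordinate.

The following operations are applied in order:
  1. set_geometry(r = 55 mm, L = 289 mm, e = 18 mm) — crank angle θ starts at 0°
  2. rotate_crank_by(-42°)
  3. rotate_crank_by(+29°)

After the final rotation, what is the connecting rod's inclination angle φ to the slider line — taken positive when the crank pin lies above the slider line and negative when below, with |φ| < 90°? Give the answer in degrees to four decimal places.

-6.0326

set_geometry: r = 55 mm, L = 289 mm, e = 18 mm; θ ← 0°
rotate_crank_by(-42°): θ ← 0° -42° = -42°
rotate_crank_by(+29°): θ ← -42° +29° = -13°
crank pin P = (r cos θ, r sin θ) = (53.590354, -12.372308)
h = r sin θ − e = -12.372308 − 18 = -30.372308
sin φ = h / L = -30.372308 / 289 = -0.10509449
φ = arcsin(-0.10509449) = -6.032611°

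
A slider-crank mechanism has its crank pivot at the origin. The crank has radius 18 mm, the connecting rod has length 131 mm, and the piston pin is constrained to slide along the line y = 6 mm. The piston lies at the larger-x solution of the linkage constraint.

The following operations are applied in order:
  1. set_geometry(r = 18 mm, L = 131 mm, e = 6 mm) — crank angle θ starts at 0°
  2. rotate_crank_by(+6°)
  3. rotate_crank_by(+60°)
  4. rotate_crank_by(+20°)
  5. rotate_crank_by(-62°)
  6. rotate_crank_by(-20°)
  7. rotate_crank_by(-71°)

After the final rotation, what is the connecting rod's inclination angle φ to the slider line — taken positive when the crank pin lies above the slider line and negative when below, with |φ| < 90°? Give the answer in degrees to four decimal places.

-9.9206

set_geometry: r = 18 mm, L = 131 mm, e = 6 mm; θ ← 0°
rotate_crank_by(+6°): θ ← 0° +6° = 6°
rotate_crank_by(+60°): θ ← 6° +60° = 66°
rotate_crank_by(+20°): θ ← 66° +20° = 86°
rotate_crank_by(-62°): θ ← 86° -62° = 24°
rotate_crank_by(-20°): θ ← 24° -20° = 4°
rotate_crank_by(-71°): θ ← 4° -71° = -67°
crank pin P = (r cos θ, r sin θ) = (7.033160, -16.569087)
h = r sin θ − e = -16.569087 − 6 = -22.569087
sin φ = h / L = -22.569087 / 131 = -0.17228311
φ = arcsin(-0.17228311) = -9.920590°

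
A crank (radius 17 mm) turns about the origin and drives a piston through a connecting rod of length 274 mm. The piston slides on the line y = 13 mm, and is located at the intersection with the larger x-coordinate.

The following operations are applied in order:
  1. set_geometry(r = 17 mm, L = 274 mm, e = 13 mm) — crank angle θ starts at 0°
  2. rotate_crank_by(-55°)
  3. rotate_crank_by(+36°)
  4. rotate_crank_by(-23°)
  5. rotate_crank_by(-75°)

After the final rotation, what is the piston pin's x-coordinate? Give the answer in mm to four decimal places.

264.8326

set_geometry: r = 17 mm, L = 274 mm, e = 13 mm; θ ← 0°
rotate_crank_by(-55°): θ ← 0° -55° = -55°
rotate_crank_by(+36°): θ ← -55° +36° = -19°
rotate_crank_by(-23°): θ ← -19° -23° = -42°
rotate_crank_by(-75°): θ ← -42° -75° = -117°
crank pin P = (r cos θ, r sin θ) = (-7.717838, -15.147111)
h = r sin θ − e = -15.147111 − 13 = -28.147111
x = r cos θ + √(L² − h²) = -7.717838 + √(75076.0 − 792.2599) = -7.717838 + 272.550436 = 264.832597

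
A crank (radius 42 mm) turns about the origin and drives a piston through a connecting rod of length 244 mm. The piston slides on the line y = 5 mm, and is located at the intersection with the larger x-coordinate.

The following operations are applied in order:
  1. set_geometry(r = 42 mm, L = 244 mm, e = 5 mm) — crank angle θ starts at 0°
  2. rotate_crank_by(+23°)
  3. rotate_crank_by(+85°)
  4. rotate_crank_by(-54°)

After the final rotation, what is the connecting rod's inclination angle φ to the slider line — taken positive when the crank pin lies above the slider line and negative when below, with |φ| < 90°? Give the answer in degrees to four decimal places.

set_geometry: r = 42 mm, L = 244 mm, e = 5 mm; θ ← 0°
rotate_crank_by(+23°): θ ← 0° +23° = 23°
rotate_crank_by(+85°): θ ← 23° +85° = 108°
rotate_crank_by(-54°): θ ← 108° -54° = 54°
crank pin P = (r cos θ, r sin θ) = (24.686981, 33.978714)
h = r sin θ − e = 33.978714 − 5 = 28.978714
sin φ = h / L = 28.978714 / 244 = 0.11876522
φ = arcsin(0.11876522) = 6.820845°

6.8208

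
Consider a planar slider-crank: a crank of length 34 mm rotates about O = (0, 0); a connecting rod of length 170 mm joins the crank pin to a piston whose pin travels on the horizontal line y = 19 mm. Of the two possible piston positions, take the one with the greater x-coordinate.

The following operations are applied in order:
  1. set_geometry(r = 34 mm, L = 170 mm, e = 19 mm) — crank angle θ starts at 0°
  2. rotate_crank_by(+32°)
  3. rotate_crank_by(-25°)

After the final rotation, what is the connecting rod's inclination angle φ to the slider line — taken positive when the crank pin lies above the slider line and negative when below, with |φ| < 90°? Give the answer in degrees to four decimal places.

set_geometry: r = 34 mm, L = 170 mm, e = 19 mm; θ ← 0°
rotate_crank_by(+32°): θ ← 0° +32° = 32°
rotate_crank_by(-25°): θ ← 32° -25° = 7°
crank pin P = (r cos θ, r sin θ) = (33.746569, 4.143558)
h = r sin θ − e = 4.143558 − 19 = -14.856442
sin φ = h / L = -14.856442 / 170 = -0.08739084
φ = arcsin(-0.08739084) = -5.013522°

-5.0135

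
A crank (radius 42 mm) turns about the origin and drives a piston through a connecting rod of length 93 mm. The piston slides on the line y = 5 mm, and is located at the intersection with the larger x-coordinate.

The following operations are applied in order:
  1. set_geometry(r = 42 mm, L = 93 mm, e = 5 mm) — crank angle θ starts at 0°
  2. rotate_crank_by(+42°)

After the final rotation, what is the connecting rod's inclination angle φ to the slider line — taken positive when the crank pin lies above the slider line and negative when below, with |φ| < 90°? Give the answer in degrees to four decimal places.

14.3843

set_geometry: r = 42 mm, L = 93 mm, e = 5 mm; θ ← 0°
rotate_crank_by(+42°): θ ← 0° +42° = 42°
crank pin P = (r cos θ, r sin θ) = (31.212083, 28.103485)
h = r sin θ − e = 28.103485 − 5 = 23.103485
sin φ = h / L = 23.103485 / 93 = 0.24842457
φ = arcsin(0.24842457) = 14.384306°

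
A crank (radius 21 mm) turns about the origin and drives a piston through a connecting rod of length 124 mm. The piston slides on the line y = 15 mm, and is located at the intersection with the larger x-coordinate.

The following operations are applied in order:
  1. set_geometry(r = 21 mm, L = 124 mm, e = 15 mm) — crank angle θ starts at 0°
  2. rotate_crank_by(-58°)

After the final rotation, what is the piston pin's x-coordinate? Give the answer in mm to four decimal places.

set_geometry: r = 21 mm, L = 124 mm, e = 15 mm; θ ← 0°
rotate_crank_by(-58°): θ ← 0° -58° = -58°
crank pin P = (r cos θ, r sin θ) = (11.128305, -17.809010)
h = r sin θ − e = -17.809010 − 15 = -32.809010
x = r cos θ + √(L² − h²) = 11.128305 + √(15376.0 − 1076.4311) = 11.128305 + 119.580805 = 130.709109

130.7091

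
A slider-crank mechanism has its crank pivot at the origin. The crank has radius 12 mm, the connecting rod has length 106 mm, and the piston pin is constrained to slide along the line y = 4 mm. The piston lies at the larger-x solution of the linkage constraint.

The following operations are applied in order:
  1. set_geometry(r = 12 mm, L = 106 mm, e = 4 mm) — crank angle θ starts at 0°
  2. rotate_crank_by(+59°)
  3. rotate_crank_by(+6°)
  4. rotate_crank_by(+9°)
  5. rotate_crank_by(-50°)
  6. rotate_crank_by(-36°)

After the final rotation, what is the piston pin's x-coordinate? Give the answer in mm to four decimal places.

set_geometry: r = 12 mm, L = 106 mm, e = 4 mm; θ ← 0°
rotate_crank_by(+59°): θ ← 0° +59° = 59°
rotate_crank_by(+6°): θ ← 59° +6° = 65°
rotate_crank_by(+9°): θ ← 65° +9° = 74°
rotate_crank_by(-50°): θ ← 74° -50° = 24°
rotate_crank_by(-36°): θ ← 24° -36° = -12°
crank pin P = (r cos θ, r sin θ) = (11.737771, -2.494940)
h = r sin θ − e = -2.494940 − 4 = -6.494940
x = r cos θ + √(L² − h²) = 11.737771 + √(11236.0 − 42.1842) = 11.737771 + 105.800831 = 117.538602

117.5386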